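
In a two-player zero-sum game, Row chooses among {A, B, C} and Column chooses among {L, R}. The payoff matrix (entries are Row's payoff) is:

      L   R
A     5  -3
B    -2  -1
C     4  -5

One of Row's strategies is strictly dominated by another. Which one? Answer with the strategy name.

C

A gives a strictly higher payoff than C against every column: 5 > 4, -3 > -5.
So C is strictly dominated and Row never plays it.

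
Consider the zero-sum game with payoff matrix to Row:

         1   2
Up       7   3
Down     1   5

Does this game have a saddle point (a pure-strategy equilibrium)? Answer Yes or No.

No

Row minima: Up → 3, Down → 1; maximin = 3.
Column maxima: 1 → 7, 2 → 5; minimax = 5.
3 ≠ 5, so no pure-strategy equilibrium exists.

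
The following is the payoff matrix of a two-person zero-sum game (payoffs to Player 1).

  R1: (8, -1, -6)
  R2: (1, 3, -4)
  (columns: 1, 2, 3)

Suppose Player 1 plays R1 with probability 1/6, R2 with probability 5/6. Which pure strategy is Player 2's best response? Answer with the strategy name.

3

If Player 2 plays 1, Player 1's expected payoff is (1/6)·8 + (5/6)·1 = 13/6.
If Player 2 plays 2, Player 1's expected payoff is (1/6)·(-1) + (5/6)·3 = 7/3.
If Player 2 plays 3, Player 1's expected payoff is (1/6)·(-6) + (5/6)·(-4) = -13/3.
Player 2 minimizes Player 1's payoff; the smallest is -13/3, so the best response is 3.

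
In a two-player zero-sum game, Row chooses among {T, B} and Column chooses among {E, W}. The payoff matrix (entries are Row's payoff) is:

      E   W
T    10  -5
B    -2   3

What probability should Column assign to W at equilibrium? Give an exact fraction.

3/5

Row minima: T → -5, B → -2; maximin = -2.
Column maxima: E → 10, W → 3; minimax = 3.
-2 ≠ 3, so there is no saddle point; optimal play is mixed.
Let Row play T with probability p. Expected payoff against E: 10p + (-2)(1−p) = 12p − 2; against W: (-5)p + 3(1−p) = −8p + 3.
Setting these equal: 12p − 2 = −8p + 3 ⇒ 20p = 5 ⇒ p = 1/4, and the value is (12)·(1/4) − 2 = 1.
For Column: with q = P(E), equating T's and B's payoffs gives 15q − 5 = −5q + 3 ⇒ q = 2/5.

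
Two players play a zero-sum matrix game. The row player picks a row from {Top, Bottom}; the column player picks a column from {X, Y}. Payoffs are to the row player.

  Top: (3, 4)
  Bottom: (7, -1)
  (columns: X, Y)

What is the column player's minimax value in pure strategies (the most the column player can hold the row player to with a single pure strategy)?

Column maxima: X → 7, Y → 4.
The smallest of these is 4.

4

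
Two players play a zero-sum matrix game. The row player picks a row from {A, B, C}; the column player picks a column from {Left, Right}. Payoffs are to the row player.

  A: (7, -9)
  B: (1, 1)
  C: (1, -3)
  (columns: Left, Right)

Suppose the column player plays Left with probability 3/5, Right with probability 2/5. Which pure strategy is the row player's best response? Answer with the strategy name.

B

Expected payoff of A: (3/5)·7 + (2/5)·(-9) = 3/5.
Expected payoff of B: (3/5)·1 + (2/5)·1 = 1.
Expected payoff of C: (3/5)·1 + (2/5)·(-3) = -3/5.
The largest is 1, so the row player's best response is B.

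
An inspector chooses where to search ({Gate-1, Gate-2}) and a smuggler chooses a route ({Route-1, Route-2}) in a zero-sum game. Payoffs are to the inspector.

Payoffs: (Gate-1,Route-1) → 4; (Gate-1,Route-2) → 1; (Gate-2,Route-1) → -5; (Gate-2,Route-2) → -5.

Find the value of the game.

1

Row minima: Gate-1 → 1, Gate-2 → -5; maximin = 1.
Column maxima: Route-1 → 4, Route-2 → 1; minimax = 1.
Since maximin = minimax = 1, there is a saddle point and the value is 1.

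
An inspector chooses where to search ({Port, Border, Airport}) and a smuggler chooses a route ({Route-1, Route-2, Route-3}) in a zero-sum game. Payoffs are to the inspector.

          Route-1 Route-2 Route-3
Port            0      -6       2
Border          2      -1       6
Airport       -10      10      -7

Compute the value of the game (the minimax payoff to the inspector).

Row minima: Port → -6, Border → -1, Airport → -10; maximin = -1.
Column maxima: Route-1 → 2, Route-2 → 10, Route-3 → 6; minimax = 2.
-1 ≠ 2, so there is no saddle point; optimal play is mixed.
Port is strictly dominated by Border, so the inspector never plays it.
Route-3 is strictly dominated by Route-1 (it gives the inspector strictly more in every row), so the smuggler never plays it.
On the remaining 2×2 (Border, Airport vs Route-1, Route-2):
Let the inspector play Border with probability p. Expected payoff against Route-1: 2p + (-10)(1−p) = 12p − 10; against Route-2: (-1)p + 10(1−p) = −11p + 10.
Setting these equal: 12p − 10 = −11p + 10 ⇒ 23p = 20 ⇒ p = 20/23, and the value is (12)·(20/23) − 10 = 10/23.
For the smuggler: with q = P(Route-1), equating Border's and Airport's payoffs gives 3q − 1 = −20q + 10 ⇒ q = 11/23.

10/23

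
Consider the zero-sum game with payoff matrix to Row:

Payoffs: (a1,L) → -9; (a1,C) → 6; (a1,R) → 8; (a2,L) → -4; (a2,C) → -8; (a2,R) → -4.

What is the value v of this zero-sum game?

-96/19

Row minima: a1 → -9, a2 → -8; maximin = -8.
Column maxima: L → -4, C → 6, R → 8; minimax = -4.
-8 ≠ -4, so there is no saddle point; optimal play is mixed.
R is strictly dominated by C (it gives Row strictly more in every row), so Column never plays it.
On the remaining 2×2 (a1, a2 vs L, C):
Let Row play a1 with probability p. Expected payoff against L: (-9)p + (-4)(1−p) = −5p − 4; against C: 6p + (-8)(1−p) = 14p − 8.
Setting these equal: −5p − 4 = 14p − 8 ⇒ −19p = -4 ⇒ p = 4/19, and the value is (-5)·(4/19) − 4 = -96/19.
For Column: with q = P(L), equating a1's and a2's payoffs gives −15q + 6 = 4q − 8 ⇒ q = 14/19.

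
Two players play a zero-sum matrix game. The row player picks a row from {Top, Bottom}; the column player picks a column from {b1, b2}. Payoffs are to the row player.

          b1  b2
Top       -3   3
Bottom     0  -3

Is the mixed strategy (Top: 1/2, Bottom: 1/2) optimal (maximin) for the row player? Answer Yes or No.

Against b1 this mix gives (1/2)·(-3) + (1/2)·0 = -3/2.
Against b2 this mix gives (1/2)·3 + (1/2)·(-3) = 0.
The column player will play b1, holding the row player to -3/2. Shifting weight toward the row that does better against b1 would raise this floor (the equalizing mix achieves -1 against both b1 and b2), so the proposed strategy is not optimal.

No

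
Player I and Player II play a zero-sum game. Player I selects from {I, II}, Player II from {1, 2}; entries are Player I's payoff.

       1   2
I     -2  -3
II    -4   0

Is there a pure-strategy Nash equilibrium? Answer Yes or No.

Row minima: I → -3, II → -4; maximin = -3.
Column maxima: 1 → -2, 2 → 0; minimax = -2.
-3 ≠ -2, so no pure-strategy equilibrium exists.

No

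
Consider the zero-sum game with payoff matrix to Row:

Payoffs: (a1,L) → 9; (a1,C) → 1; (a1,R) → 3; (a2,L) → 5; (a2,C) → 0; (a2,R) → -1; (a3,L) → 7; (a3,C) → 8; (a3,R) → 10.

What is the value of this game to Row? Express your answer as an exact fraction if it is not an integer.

65/9

Row minima: a1 → 1, a2 → -1, a3 → 7; maximin = 7.
Column maxima: L → 9, C → 8, R → 10; minimax = 8.
7 ≠ 8, so there is no saddle point; optimal play is mixed.
a2 is strictly dominated by a1, so Row never plays it.
With a2 eliminated, R is strictly dominated by C (it gives Row strictly more in every remaining row), so Column never plays it.
On the remaining 2×2 (a1, a3 vs L, C):
Let Row play a1 with probability p. Expected payoff against L: 9p + 7(1−p) = 2p + 7; against C: 1p + 8(1−p) = −7p + 8.
Setting these equal: 2p + 7 = −7p + 8 ⇒ 9p = 1 ⇒ p = 1/9, and the value is (2)·(1/9) + 7 = 65/9.
For Column: with q = P(L), equating a1's and a3's payoffs gives 8q + 1 = −q + 8 ⇒ q = 7/9.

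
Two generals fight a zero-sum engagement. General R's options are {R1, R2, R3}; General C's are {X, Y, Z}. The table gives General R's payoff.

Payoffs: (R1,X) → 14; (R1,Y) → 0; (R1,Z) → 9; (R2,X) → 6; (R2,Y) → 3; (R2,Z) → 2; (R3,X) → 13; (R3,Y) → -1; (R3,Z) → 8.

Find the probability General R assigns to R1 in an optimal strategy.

Row minima: R1 → 0, R2 → 2, R3 → -1; maximin = 2.
Column maxima: X → 14, Y → 3, Z → 9; minimax = 3.
2 ≠ 3, so there is no saddle point; optimal play is mixed.
R3 is strictly dominated by R1, so General R never plays it.
X is strictly dominated by Y (it gives General R strictly more in every row), so General C never plays it.
On the remaining 2×2 (R1, R2 vs Y, Z):
Let General R play R1 with probability p. Expected payoff against Y: 0p + 3(1−p) = −3p + 3; against Z: 9p + 2(1−p) = 7p + 2.
Setting these equal: −3p + 3 = 7p + 2 ⇒ −10p = -1 ⇒ p = 1/10, and the value is (-3)·(1/10) + 3 = 27/10.
For General C: with q = P(Y), equating R1's and R2's payoffs gives −9q + 9 = q + 2 ⇒ q = 7/10.

1/10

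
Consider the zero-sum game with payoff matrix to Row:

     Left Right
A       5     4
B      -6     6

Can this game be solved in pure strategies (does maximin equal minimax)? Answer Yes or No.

Row minima: A → 4, B → -6; maximin = 4.
Column maxima: Left → 5, Right → 6; minimax = 5.
4 ≠ 5, so no pure-strategy equilibrium exists.

No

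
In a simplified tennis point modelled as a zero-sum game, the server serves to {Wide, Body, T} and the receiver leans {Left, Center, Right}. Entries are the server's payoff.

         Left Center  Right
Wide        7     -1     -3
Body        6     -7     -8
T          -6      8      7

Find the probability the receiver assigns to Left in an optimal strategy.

Row minima: Wide → -3, Body → -8, T → -6; maximin = -3.
Column maxima: Left → 7, Center → 8, Right → 7; minimax = 7.
-3 ≠ 7, so there is no saddle point; optimal play is mixed.
Body is strictly dominated by Wide, so the server never plays it.
Center is strictly dominated by Right (it gives the server strictly more in every row), so the receiver never plays it.
On the remaining 2×2 (Wide, T vs Left, Right):
Let the server play Wide with probability p. Expected payoff against Left: 7p + (-6)(1−p) = 13p − 6; against Right: (-3)p + 7(1−p) = −10p + 7.
Setting these equal: 13p − 6 = −10p + 7 ⇒ 23p = 13 ⇒ p = 13/23, and the value is (13)·(13/23) − 6 = 31/23.
For the receiver: with q = P(Left), equating Wide's and T's payoffs gives 10q − 3 = −13q + 7 ⇒ q = 10/23.

10/23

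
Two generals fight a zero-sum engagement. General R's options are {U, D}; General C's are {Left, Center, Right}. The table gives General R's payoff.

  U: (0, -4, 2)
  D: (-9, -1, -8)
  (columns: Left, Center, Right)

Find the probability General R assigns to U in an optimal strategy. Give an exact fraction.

Row minima: U → -4, D → -9; maximin = -4.
Column maxima: Left → 0, Center → -1, Right → 2; minimax = -1.
-4 ≠ -1, so there is no saddle point; optimal play is mixed.
Right is strictly dominated by Left (it gives General R strictly more in every row), so General C never plays it.
On the remaining 2×2 (U, D vs Left, Center):
Let General R play U with probability p. Expected payoff against Left: 0p + (-9)(1−p) = 9p − 9; against Center: (-4)p + (-1)(1−p) = −3p − 1.
Setting these equal: 9p − 9 = −3p − 1 ⇒ 12p = 8 ⇒ p = 2/3, and the value is (9)·(2/3) − 9 = -3.
For General C: with q = P(Left), equating U's and D's payoffs gives 4q − 4 = −8q − 1 ⇒ q = 1/4.

2/3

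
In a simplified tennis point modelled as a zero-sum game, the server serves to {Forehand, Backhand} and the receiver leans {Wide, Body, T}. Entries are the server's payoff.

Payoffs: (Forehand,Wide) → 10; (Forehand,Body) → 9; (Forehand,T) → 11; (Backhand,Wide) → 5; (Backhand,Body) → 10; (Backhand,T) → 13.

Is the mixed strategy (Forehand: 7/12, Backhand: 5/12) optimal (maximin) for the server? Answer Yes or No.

Against Wide this mix gives (7/12)·10 + (5/12)·5 = 95/12.
Against Body this mix gives (7/12)·9 + (5/12)·10 = 113/12.
Against T this mix gives (7/12)·11 + (5/12)·13 = 71/6.
The receiver will play Wide, holding the server to 95/12. Shifting weight toward the row that does better against Wide would raise this floor (the equalizing mix achieves 55/6 against both Wide and Body), so the proposed strategy is not optimal.

No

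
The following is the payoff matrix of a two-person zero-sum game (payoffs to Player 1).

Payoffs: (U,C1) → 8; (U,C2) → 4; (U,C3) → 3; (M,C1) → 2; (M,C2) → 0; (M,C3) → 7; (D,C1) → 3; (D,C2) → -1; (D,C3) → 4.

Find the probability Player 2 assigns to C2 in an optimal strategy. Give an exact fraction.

1/2

Row minima: U → 3, M → 0, D → -1; maximin = 3.
Column maxima: C1 → 8, C2 → 4, C3 → 7; minimax = 4.
3 ≠ 4, so there is no saddle point; optimal play is mixed.
C1 is strictly dominated by C2 (it gives Player 1 strictly more in every row), so Player 2 never plays it.
With C1 eliminated, D is strictly dominated by M (M gives Player 1 strictly more in every remaining column), so Player 1 never plays it.
On the remaining 2×2 (U, M vs C2, C3):
Let Player 1 play U with probability p. Expected payoff against C2: 4p + 0(1−p) = 4p; against C3: 3p + 7(1−p) = −4p + 7.
Setting these equal: 4p = −4p + 7 ⇒ 8p = 7 ⇒ p = 7/8, and the value is (4)·(7/8) = 7/2.
For Player 2: with q = P(C2), equating U's and M's payoffs gives q + 3 = −7q + 7 ⇒ q = 1/2.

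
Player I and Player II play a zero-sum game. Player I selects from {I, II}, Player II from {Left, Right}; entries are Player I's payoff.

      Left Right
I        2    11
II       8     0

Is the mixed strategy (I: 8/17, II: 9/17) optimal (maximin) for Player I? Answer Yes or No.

Yes

Against Left this mix gives (8/17)·2 + (9/17)·8 = 88/17.
Against Right this mix gives (8/17)·11 + (9/17)·0 = 88/17.
All of Player II's active replies (Left, Right) yield 88/17, and no column does worse for Player I. The mix makes Player II indifferent and guarantees 88/17, so it is optimal.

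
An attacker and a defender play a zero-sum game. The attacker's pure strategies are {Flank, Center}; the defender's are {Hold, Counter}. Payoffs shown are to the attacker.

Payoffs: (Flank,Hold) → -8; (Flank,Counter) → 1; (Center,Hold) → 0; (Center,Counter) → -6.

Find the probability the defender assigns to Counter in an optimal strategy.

8/15

Row minima: Flank → -8, Center → -6; maximin = -6.
Column maxima: Hold → 0, Counter → 1; minimax = 0.
-6 ≠ 0, so there is no saddle point; optimal play is mixed.
Let the attacker play Flank with probability p. Expected payoff against Hold: (-8)p + 0(1−p) = −8p; against Counter: 1p + (-6)(1−p) = 7p − 6.
Setting these equal: −8p = 7p − 6 ⇒ −15p = -6 ⇒ p = 2/5, and the value is (-8)·(2/5) = -16/5.
For the defender: with q = P(Hold), equating Flank's and Center's payoffs gives −9q + 1 = 6q − 6 ⇒ q = 7/15.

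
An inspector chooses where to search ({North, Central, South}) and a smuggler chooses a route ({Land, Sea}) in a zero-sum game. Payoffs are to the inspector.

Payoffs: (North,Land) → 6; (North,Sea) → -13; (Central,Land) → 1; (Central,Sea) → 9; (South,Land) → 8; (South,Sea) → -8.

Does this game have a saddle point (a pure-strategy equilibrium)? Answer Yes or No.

No

Row minima: North → -13, Central → 1, South → -8; maximin = 1.
Column maxima: Land → 8, Sea → 9; minimax = 8.
1 ≠ 8, so no pure-strategy equilibrium exists.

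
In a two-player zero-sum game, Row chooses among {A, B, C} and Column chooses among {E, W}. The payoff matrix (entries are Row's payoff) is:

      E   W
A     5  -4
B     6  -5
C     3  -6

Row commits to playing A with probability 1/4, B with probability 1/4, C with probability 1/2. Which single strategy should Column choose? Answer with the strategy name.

W

If Column plays E, Row's expected payoff is (1/4)·5 + (1/4)·6 + (1/2)·3 = 17/4.
If Column plays W, Row's expected payoff is (1/4)·(-4) + (1/4)·(-5) + (1/2)·(-6) = -21/4.
Column minimizes Row's payoff; the smallest is -21/4, so the best response is W.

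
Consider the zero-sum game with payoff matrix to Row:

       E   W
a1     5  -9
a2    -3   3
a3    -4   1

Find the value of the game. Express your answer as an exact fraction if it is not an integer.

-3/5

Row minima: a1 → -9, a2 → -3, a3 → -4; maximin = -3.
Column maxima: E → 5, W → 3; minimax = 3.
-3 ≠ 3, so there is no saddle point; optimal play is mixed.
a3 is strictly dominated by a2, so Row never plays it.
On the remaining 2×2 (a1, a2 vs E, W):
Let Row play a1 with probability p. Expected payoff against E: 5p + (-3)(1−p) = 8p − 3; against W: (-9)p + 3(1−p) = −12p + 3.
Setting these equal: 8p − 3 = −12p + 3 ⇒ 20p = 6 ⇒ p = 3/10, and the value is (8)·(3/10) − 3 = -3/5.
For Column: with q = P(E), equating a1's and a2's payoffs gives 14q − 9 = −6q + 3 ⇒ q = 3/5.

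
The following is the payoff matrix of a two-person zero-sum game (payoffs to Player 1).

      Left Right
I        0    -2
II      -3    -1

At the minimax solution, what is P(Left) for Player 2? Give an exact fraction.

1/4

Row minima: I → -2, II → -3; maximin = -2.
Column maxima: Left → 0, Right → -1; minimax = -1.
-2 ≠ -1, so there is no saddle point; optimal play is mixed.
Let Player 1 play I with probability p. Expected payoff against Left: 0p + (-3)(1−p) = 3p − 3; against Right: (-2)p + (-1)(1−p) = −p − 1.
Setting these equal: 3p − 3 = −p − 1 ⇒ 4p = 2 ⇒ p = 1/2, and the value is (3)·(1/2) − 3 = -3/2.
For Player 2: with q = P(Left), equating I's and II's payoffs gives 2q − 2 = −2q − 1 ⇒ q = 1/4.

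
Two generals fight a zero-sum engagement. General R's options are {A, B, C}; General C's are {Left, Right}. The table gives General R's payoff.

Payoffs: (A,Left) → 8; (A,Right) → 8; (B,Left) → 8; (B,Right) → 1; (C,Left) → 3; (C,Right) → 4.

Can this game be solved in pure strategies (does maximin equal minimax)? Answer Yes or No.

Yes

Row minima: A → 8, B → 1, C → 3; maximin = 8.
Column maxima: Left → 8, Right → 8; minimax = 8.
maximin = minimax = 8, so a saddle point exists.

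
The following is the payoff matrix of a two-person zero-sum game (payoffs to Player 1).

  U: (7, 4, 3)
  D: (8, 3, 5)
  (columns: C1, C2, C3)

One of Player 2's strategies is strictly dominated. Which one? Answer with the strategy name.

C2 holds Player 1's payoff strictly below C1 in every row: 4 < 7, 3 < 8.
So C1 is strictly dominated for Player 2.

C1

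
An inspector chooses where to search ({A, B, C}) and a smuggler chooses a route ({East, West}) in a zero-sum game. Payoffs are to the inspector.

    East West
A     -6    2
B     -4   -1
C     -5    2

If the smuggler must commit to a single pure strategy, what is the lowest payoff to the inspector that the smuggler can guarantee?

Column maxima: East → -4, West → 2.
The smallest of these is -4.

-4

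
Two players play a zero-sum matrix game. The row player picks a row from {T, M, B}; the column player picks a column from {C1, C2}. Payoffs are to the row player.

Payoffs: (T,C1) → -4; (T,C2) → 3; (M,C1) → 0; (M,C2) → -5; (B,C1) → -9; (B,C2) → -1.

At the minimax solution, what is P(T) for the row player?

5/12

Row minima: T → -4, M → -5, B → -9; maximin = -4.
Column maxima: C1 → 0, C2 → 3; minimax = 0.
-4 ≠ 0, so there is no saddle point; optimal play is mixed.
B is strictly dominated by T, so the row player never plays it.
On the remaining 2×2 (T, M vs C1, C2):
Let the row player play T with probability p. Expected payoff against C1: (-4)p + 0(1−p) = −4p; against C2: 3p + (-5)(1−p) = 8p − 5.
Setting these equal: −4p = 8p − 5 ⇒ −12p = -5 ⇒ p = 5/12, and the value is (-4)·(5/12) = -5/3.
For the column player: with q = P(C1), equating T's and M's payoffs gives −7q + 3 = 5q − 5 ⇒ q = 2/3.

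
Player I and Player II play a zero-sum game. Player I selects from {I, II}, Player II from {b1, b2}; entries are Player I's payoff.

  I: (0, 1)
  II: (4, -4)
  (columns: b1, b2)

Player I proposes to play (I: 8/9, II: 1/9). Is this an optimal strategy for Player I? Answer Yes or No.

Against b1 this mix gives (8/9)·0 + (1/9)·4 = 4/9.
Against b2 this mix gives (8/9)·1 + (1/9)·(-4) = 4/9.
All of Player II's active replies (b1, b2) yield 4/9, and no column does worse for Player I. The mix makes Player II indifferent and guarantees 4/9, so it is optimal.

Yes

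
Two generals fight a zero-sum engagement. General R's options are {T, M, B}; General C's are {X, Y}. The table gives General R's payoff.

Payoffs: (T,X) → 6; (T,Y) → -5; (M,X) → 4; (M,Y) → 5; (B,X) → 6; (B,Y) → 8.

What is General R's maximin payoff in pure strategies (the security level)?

6

Row minima: T → -5, M → 4, B → 6.
The best of these is 6.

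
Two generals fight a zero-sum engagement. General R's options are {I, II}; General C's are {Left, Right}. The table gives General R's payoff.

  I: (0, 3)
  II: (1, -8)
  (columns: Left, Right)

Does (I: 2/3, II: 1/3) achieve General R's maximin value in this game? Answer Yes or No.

No

Against Left this mix gives (2/3)·0 + (1/3)·1 = 1/3.
Against Right this mix gives (2/3)·3 + (1/3)·(-8) = -2/3.
General C will play Right, holding General R to -2/3. Shifting weight toward the row that does better against Right would raise this floor (the equalizing mix achieves 1/4 against both Right and Left), so the proposed strategy is not optimal.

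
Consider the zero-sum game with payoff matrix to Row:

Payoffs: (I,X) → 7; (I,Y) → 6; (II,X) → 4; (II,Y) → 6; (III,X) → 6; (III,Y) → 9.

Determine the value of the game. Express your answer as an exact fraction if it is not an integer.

Row minima: I → 6, II → 4, III → 6; maximin = 6.
Column maxima: X → 7, Y → 9; minimax = 7.
6 ≠ 7, so there is no saddle point; optimal play is mixed.
II is strictly dominated by III, so Row never plays it.
On the remaining 2×2 (I, III vs X, Y):
Let Row play I with probability p. Expected payoff against X: 7p + 6(1−p) = p + 6; against Y: 6p + 9(1−p) = −3p + 9.
Setting these equal: p + 6 = −3p + 9 ⇒ 4p = 3 ⇒ p = 3/4, and the value is (1)·(3/4) + 6 = 27/4.
For Column: with q = P(X), equating I's and III's payoffs gives q + 6 = −3q + 9 ⇒ q = 3/4.

27/4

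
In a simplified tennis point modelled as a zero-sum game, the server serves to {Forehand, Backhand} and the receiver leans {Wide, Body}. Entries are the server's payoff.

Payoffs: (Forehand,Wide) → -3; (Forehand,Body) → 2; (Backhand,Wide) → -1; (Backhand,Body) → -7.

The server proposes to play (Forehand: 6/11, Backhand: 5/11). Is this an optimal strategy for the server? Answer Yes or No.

Yes

Against Wide this mix gives (6/11)·(-3) + (5/11)·(-1) = -23/11.
Against Body this mix gives (6/11)·2 + (5/11)·(-7) = -23/11.
All of the receiver's active replies (Wide, Body) yield -23/11, and no column does worse for the server. The mix makes the receiver indifferent and guarantees -23/11, so it is optimal.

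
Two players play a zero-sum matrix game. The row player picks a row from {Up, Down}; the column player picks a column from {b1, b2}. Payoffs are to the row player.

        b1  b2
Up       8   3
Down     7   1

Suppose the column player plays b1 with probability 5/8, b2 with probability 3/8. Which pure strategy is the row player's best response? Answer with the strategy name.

Up

Expected payoff of Up: (5/8)·8 + (3/8)·3 = 49/8.
Expected payoff of Down: (5/8)·7 + (3/8)·1 = 19/4.
The largest is 49/8, so the row player's best response is Up.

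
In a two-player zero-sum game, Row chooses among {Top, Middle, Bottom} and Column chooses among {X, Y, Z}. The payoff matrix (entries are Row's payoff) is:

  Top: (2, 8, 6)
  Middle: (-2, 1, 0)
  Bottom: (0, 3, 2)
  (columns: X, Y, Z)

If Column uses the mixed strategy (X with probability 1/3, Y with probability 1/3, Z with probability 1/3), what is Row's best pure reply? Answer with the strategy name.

Top

Expected payoff of Top: (1/3)·2 + (1/3)·8 + (1/3)·6 = 16/3.
Expected payoff of Middle: (1/3)·(-2) + (1/3)·1 + (1/3)·0 = -1/3.
Expected payoff of Bottom: (1/3)·0 + (1/3)·3 + (1/3)·2 = 5/3.
The largest is 16/3, so Row's best response is Top.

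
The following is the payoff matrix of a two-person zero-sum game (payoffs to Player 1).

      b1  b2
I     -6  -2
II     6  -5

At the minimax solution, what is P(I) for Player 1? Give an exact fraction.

11/15

Row minima: I → -6, II → -5; maximin = -5.
Column maxima: b1 → 6, b2 → -2; minimax = -2.
-5 ≠ -2, so there is no saddle point; optimal play is mixed.
Let Player 1 play I with probability p. Expected payoff against b1: (-6)p + 6(1−p) = −12p + 6; against b2: (-2)p + (-5)(1−p) = 3p − 5.
Setting these equal: −12p + 6 = 3p − 5 ⇒ −15p = -11 ⇒ p = 11/15, and the value is (-12)·(11/15) + 6 = -14/5.
For Player 2: with q = P(b1), equating I's and II's payoffs gives −4q − 2 = 11q − 5 ⇒ q = 1/5.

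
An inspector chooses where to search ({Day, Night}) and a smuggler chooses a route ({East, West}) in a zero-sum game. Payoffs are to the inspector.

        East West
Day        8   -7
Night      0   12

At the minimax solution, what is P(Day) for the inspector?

Row minima: Day → -7, Night → 0; maximin = 0.
Column maxima: East → 8, West → 12; minimax = 8.
0 ≠ 8, so there is no saddle point; optimal play is mixed.
Let the inspector play Day with probability p. Expected payoff against East: 8p + 0(1−p) = 8p; against West: (-7)p + 12(1−p) = −19p + 12.
Setting these equal: 8p = −19p + 12 ⇒ 27p = 12 ⇒ p = 4/9, and the value is (8)·(4/9) = 32/9.
For the smuggler: with q = P(East), equating Day's and Night's payoffs gives 15q − 7 = −12q + 12 ⇒ q = 19/27.

4/9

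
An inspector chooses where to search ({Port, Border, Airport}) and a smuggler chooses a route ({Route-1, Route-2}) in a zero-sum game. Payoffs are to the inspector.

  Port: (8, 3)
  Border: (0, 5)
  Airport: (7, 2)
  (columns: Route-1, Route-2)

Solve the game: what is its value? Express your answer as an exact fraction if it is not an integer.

4

Row minima: Port → 3, Border → 0, Airport → 2; maximin = 3.
Column maxima: Route-1 → 8, Route-2 → 5; minimax = 5.
3 ≠ 5, so there is no saddle point; optimal play is mixed.
Airport is strictly dominated by Port, so the inspector never plays it.
On the remaining 2×2 (Port, Border vs Route-1, Route-2):
Let the inspector play Port with probability p. Expected payoff against Route-1: 8p + 0(1−p) = 8p; against Route-2: 3p + 5(1−p) = −2p + 5.
Setting these equal: 8p = −2p + 5 ⇒ 10p = 5 ⇒ p = 1/2, and the value is (8)·(1/2) = 4.
For the smuggler: with q = P(Route-1), equating Port's and Border's payoffs gives 5q + 3 = −5q + 5 ⇒ q = 1/5.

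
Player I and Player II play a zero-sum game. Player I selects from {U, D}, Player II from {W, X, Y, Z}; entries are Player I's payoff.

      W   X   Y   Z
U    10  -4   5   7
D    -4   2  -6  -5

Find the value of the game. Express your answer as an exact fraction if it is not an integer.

-14/17

Row minima: U → -4, D → -6; maximin = -4.
Column maxima: W → 10, X → 2, Y → 5, Z → 7; minimax = 2.
-4 ≠ 2, so there is no saddle point; optimal play is mixed.
W is strictly dominated by Y (it gives Player I strictly more in every row), so Player II never plays it.
Z is strictly dominated by Y (it gives Player I strictly more in every row), so Player II never plays it.
On the remaining 2×2 (U, D vs X, Y):
Let Player I play U with probability p. Expected payoff against X: (-4)p + 2(1−p) = −6p + 2; against Y: 5p + (-6)(1−p) = 11p − 6.
Setting these equal: −6p + 2 = 11p − 6 ⇒ −17p = -8 ⇒ p = 8/17, and the value is (-6)·(8/17) + 2 = -14/17.
For Player II: with q = P(X), equating U's and D's payoffs gives −9q + 5 = 8q − 6 ⇒ q = 11/17.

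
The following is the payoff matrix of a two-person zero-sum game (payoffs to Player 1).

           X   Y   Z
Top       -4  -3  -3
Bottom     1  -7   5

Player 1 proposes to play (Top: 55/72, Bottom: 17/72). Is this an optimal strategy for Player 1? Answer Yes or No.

Against X this mix gives (55/72)·(-4) + (17/72)·1 = -203/72.
Against Y this mix gives (55/72)·(-3) + (17/72)·(-7) = -71/18.
Against Z this mix gives (55/72)·(-3) + (17/72)·5 = -10/9.
Player 2 will play Y, holding Player 1 to -71/18. Shifting weight toward the row that does better against Y would raise this floor (the equalizing mix achieves -31/9 against both Y and X), so the proposed strategy is not optimal.

No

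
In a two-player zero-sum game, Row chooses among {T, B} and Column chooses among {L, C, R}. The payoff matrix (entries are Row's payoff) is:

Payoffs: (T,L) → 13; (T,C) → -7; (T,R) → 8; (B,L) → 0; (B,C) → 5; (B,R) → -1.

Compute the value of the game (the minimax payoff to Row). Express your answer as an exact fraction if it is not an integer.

11/7

Row minima: T → -7, B → -1; maximin = -1.
Column maxima: L → 13, C → 5, R → 8; minimax = 5.
-1 ≠ 5, so there is no saddle point; optimal play is mixed.
L is strictly dominated by R (it gives Row strictly more in every row), so Column never plays it.
On the remaining 2×2 (T, B vs C, R):
Let Row play T with probability p. Expected payoff against C: (-7)p + 5(1−p) = −12p + 5; against R: 8p + (-1)(1−p) = 9p − 1.
Setting these equal: −12p + 5 = 9p − 1 ⇒ −21p = -6 ⇒ p = 2/7, and the value is (-12)·(2/7) + 5 = 11/7.
For Column: with q = P(C), equating T's and B's payoffs gives −15q + 8 = 6q − 1 ⇒ q = 3/7.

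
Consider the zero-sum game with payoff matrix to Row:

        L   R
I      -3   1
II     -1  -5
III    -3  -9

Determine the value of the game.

-2

Row minima: I → -3, II → -5, III → -9; maximin = -3.
Column maxima: L → -1, R → 1; minimax = -1.
-3 ≠ -1, so there is no saddle point; optimal play is mixed.
III is strictly dominated by II, so Row never plays it.
On the remaining 2×2 (I, II vs L, R):
Let Row play I with probability p. Expected payoff against L: (-3)p + (-1)(1−p) = −2p − 1; against R: 1p + (-5)(1−p) = 6p − 5.
Setting these equal: −2p − 1 = 6p − 5 ⇒ −8p = -4 ⇒ p = 1/2, and the value is (-2)·(1/2) − 1 = -2.
For Column: with q = P(L), equating I's and II's payoffs gives −4q + 1 = 4q − 5 ⇒ q = 3/4.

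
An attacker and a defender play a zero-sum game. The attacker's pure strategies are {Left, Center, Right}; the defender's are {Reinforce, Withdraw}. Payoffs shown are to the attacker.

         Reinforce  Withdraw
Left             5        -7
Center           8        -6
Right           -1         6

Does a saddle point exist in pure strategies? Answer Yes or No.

No

Row minima: Left → -7, Center → -6, Right → -1; maximin = -1.
Column maxima: Reinforce → 8, Withdraw → 6; minimax = 6.
-1 ≠ 6, so no pure-strategy equilibrium exists.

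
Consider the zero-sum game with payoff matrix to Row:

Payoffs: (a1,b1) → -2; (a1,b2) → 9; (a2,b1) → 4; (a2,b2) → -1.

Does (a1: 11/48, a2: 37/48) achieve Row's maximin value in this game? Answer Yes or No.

No

Against b1 this mix gives (11/48)·(-2) + (37/48)·4 = 21/8.
Against b2 this mix gives (11/48)·9 + (37/48)·(-1) = 31/24.
Column will play b2, holding Row to 31/24. Shifting weight toward the row that does better against b2 would raise this floor (the equalizing mix achieves 17/8 against both b2 and b1), so the proposed strategy is not optimal.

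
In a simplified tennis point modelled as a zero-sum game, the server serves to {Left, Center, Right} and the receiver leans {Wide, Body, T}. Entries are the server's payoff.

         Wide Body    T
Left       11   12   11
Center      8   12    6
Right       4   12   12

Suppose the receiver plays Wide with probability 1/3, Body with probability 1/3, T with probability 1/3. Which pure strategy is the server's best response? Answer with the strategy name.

Expected payoff of Left: (1/3)·11 + (1/3)·12 + (1/3)·11 = 34/3.
Expected payoff of Center: (1/3)·8 + (1/3)·12 + (1/3)·6 = 26/3.
Expected payoff of Right: (1/3)·4 + (1/3)·12 + (1/3)·12 = 28/3.
The largest is 34/3, so the server's best response is Left.

Left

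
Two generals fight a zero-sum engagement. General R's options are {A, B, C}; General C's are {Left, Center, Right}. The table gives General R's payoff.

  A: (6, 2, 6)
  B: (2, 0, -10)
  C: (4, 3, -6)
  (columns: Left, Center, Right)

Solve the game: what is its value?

30/13

Row minima: A → 2, B → -10, C → -6; maximin = 2.
Column maxima: Left → 6, Center → 3, Right → 6; minimax = 3.
2 ≠ 3, so there is no saddle point; optimal play is mixed.
B is strictly dominated by A, so General R never plays it.
Left is strictly dominated by Center (it gives General R strictly more in every row), so General C never plays it.
On the remaining 2×2 (A, C vs Center, Right):
Let General R play A with probability p. Expected payoff against Center: 2p + 3(1−p) = −p + 3; against Right: 6p + (-6)(1−p) = 12p − 6.
Setting these equal: −p + 3 = 12p − 6 ⇒ −13p = -9 ⇒ p = 9/13, and the value is (-1)·(9/13) + 3 = 30/13.
For General C: with q = P(Center), equating A's and C's payoffs gives −4q + 6 = 9q − 6 ⇒ q = 12/13.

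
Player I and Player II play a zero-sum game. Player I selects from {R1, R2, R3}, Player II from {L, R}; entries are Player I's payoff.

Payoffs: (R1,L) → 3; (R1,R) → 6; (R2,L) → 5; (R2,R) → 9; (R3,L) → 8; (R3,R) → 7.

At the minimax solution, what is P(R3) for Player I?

4/5

Row minima: R1 → 3, R2 → 5, R3 → 7; maximin = 7.
Column maxima: L → 8, R → 9; minimax = 8.
7 ≠ 8, so there is no saddle point; optimal play is mixed.
R1 is strictly dominated by R2, so Player I never plays it.
On the remaining 2×2 (R2, R3 vs L, R):
Let Player I play R2 with probability p. Expected payoff against L: 5p + 8(1−p) = −3p + 8; against R: 9p + 7(1−p) = 2p + 7.
Setting these equal: −3p + 8 = 2p + 7 ⇒ −5p = -1 ⇒ p = 1/5, and the value is (-3)·(1/5) + 8 = 37/5.
For Player II: with q = P(L), equating R2's and R3's payoffs gives −4q + 9 = q + 7 ⇒ q = 2/5.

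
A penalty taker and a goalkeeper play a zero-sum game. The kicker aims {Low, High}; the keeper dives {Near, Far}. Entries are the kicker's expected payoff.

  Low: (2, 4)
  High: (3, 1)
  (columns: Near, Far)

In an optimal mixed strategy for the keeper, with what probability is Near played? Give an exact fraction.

Row minima: Low → 2, High → 1; maximin = 2.
Column maxima: Near → 3, Far → 4; minimax = 3.
2 ≠ 3, so there is no saddle point; optimal play is mixed.
Let the kicker play Low with probability p. Expected payoff against Near: 2p + 3(1−p) = −p + 3; against Far: 4p + 1(1−p) = 3p + 1.
Setting these equal: −p + 3 = 3p + 1 ⇒ −4p = -2 ⇒ p = 1/2, and the value is (-1)·(1/2) + 3 = 5/2.
For the keeper: with q = P(Near), equating Low's and High's payoffs gives −2q + 4 = 2q + 1 ⇒ q = 3/4.

3/4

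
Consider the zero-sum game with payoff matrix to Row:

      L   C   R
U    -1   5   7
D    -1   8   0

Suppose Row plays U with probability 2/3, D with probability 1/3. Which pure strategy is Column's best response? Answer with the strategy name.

If Column plays L, Row's expected payoff is (2/3)·(-1) + (1/3)·(-1) = -1.
If Column plays C, Row's expected payoff is (2/3)·5 + (1/3)·8 = 6.
If Column plays R, Row's expected payoff is (2/3)·7 + (1/3)·0 = 14/3.
Column minimizes Row's payoff; the smallest is -1, so the best response is L.

L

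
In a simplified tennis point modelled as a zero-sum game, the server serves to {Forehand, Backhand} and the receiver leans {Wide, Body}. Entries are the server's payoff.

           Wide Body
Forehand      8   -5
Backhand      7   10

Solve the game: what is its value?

Row minima: Forehand → -5, Backhand → 7; maximin = 7.
Column maxima: Wide → 8, Body → 10; minimax = 8.
7 ≠ 8, so there is no saddle point; optimal play is mixed.
Let the server play Forehand with probability p. Expected payoff against Wide: 8p + 7(1−p) = p + 7; against Body: (-5)p + 10(1−p) = −15p + 10.
Setting these equal: p + 7 = −15p + 10 ⇒ 16p = 3 ⇒ p = 3/16, and the value is (1)·(3/16) + 7 = 115/16.
For the receiver: with q = P(Wide), equating Forehand's and Backhand's payoffs gives 13q − 5 = −3q + 10 ⇒ q = 15/16.

115/16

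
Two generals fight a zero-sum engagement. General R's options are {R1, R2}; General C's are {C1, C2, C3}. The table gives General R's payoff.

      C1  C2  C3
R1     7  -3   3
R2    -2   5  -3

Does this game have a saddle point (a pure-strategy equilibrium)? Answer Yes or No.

No

Row minima: R1 → -3, R2 → -3; maximin = -3.
Column maxima: C1 → 7, C2 → 5, C3 → 3; minimax = 3.
-3 ≠ 3, so no pure-strategy equilibrium exists.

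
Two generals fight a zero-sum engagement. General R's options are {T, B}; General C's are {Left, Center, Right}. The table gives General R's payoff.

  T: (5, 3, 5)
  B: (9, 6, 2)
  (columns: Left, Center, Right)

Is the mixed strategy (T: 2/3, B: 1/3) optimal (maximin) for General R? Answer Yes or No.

Yes

Against Left this mix gives (2/3)·5 + (1/3)·9 = 19/3.
Against Center this mix gives (2/3)·3 + (1/3)·6 = 4.
Against Right this mix gives (2/3)·5 + (1/3)·2 = 4.
All of General C's active replies (Center, Right) yield 4, and no column does worse for General R. The mix makes General C indifferent and guarantees 4, so it is optimal.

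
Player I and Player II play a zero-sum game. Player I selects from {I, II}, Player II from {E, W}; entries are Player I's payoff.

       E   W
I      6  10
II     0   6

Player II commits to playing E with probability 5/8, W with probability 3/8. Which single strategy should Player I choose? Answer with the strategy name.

I

Expected payoff of I: (5/8)·6 + (3/8)·10 = 15/2.
Expected payoff of II: (5/8)·0 + (3/8)·6 = 9/4.
The largest is 15/2, so Player I's best response is I.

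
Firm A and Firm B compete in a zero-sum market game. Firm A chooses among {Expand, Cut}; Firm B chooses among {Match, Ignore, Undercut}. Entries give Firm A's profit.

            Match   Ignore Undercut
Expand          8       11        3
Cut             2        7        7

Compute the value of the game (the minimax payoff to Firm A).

Row minima: Expand → 3, Cut → 2; maximin = 3.
Column maxima: Match → 8, Ignore → 11, Undercut → 7; minimax = 7.
3 ≠ 7, so there is no saddle point; optimal play is mixed.
Ignore is strictly dominated by Match (it gives Firm A strictly more in every row), so Firm B never plays it.
On the remaining 2×2 (Expand, Cut vs Match, Undercut):
Let Firm A play Expand with probability p. Expected payoff against Match: 8p + 2(1−p) = 6p + 2; against Undercut: 3p + 7(1−p) = −4p + 7.
Setting these equal: 6p + 2 = −4p + 7 ⇒ 10p = 5 ⇒ p = 1/2, and the value is (6)·(1/2) + 2 = 5.
For Firm B: with q = P(Match), equating Expand's and Cut's payoffs gives 5q + 3 = −5q + 7 ⇒ q = 2/5.

5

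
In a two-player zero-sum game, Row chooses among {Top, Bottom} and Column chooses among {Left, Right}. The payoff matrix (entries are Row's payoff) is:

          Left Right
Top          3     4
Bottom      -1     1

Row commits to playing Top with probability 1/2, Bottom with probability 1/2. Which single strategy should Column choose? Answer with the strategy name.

If Column plays Left, Row's expected payoff is (1/2)·3 + (1/2)·(-1) = 1.
If Column plays Right, Row's expected payoff is (1/2)·4 + (1/2)·1 = 5/2.
Column minimizes Row's payoff; the smallest is 1, so the best response is Left.

Left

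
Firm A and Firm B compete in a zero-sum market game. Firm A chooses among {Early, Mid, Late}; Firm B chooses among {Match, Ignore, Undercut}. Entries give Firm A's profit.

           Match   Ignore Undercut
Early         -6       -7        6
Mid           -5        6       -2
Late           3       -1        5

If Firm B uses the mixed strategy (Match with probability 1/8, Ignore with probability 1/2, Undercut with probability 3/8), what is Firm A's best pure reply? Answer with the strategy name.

Late

Expected payoff of Early: (1/8)·(-6) + (1/2)·(-7) + (3/8)·6 = -2.
Expected payoff of Mid: (1/8)·(-5) + (1/2)·6 + (3/8)·(-2) = 13/8.
Expected payoff of Late: (1/8)·3 + (1/2)·(-1) + (3/8)·5 = 7/4.
The largest is 7/4, so Firm A's best response is Late.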